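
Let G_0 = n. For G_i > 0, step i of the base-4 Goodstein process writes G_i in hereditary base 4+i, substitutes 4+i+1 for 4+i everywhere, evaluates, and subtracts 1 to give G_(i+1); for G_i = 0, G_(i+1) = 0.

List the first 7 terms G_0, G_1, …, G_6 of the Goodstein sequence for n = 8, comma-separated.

G_0=8  [base 4] 2·4  →[4↦5]→  2·5 = 10  −1 ⇒ G_1=9
G_1=9  [base 5] 5 + 4  →[5↦6]→  6 + 4 = 10  −1 ⇒ G_2=9
G_2=9  [base 6] 6 + 3  →[6↦7]→  7 + 3 = 10  −1 ⇒ G_3=9
G_3=9  [base 7] 7 + 2  →[7↦8]→  8 + 2 = 10  −1 ⇒ G_4=9
G_4=9  [base 8] 8 + 1  →[8↦9]→  9 + 1 = 10  −1 ⇒ G_5=9
G_5=9  [base 9] 9  →[9↦10]→  10 = 10  −1 ⇒ G_6=9

8, 9, 9, 9, 9, 9, 9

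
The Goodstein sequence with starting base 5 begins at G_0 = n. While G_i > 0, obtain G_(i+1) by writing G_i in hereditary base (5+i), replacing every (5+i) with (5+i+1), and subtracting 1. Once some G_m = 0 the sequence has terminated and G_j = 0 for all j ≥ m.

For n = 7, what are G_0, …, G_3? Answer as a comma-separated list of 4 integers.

(0) 7|_5 = 5 + 2 ↦ 6 + 2|_6 = 8 ⇒ 7
(1) 7|_6 = 6 + 1 ↦ 7 + 1|_7 = 8 ⇒ 7
(2) 7|_7 = 7 ↦ 8|_8 = 8 ⇒ 7

7, 7, 7, 7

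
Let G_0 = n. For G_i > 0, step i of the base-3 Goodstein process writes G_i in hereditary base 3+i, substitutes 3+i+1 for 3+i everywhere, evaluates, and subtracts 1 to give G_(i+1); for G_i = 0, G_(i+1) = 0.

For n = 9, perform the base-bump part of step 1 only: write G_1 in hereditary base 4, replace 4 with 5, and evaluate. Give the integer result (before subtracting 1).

i=0: 9 = 3^2 (b=3); 3→4: 4^2 = 16; 16−1 = 15
i=1: 15 = 3·4 + 3 (b=4); 4→5: 3·5 + 3 = 18; 18−1 = 17

18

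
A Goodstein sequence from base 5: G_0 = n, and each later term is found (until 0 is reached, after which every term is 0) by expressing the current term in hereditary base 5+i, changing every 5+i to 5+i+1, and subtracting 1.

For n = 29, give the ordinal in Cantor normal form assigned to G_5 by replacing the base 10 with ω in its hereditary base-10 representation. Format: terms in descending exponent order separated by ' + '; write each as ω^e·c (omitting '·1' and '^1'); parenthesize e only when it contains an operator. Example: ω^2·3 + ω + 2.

step 0: 29 = 5^2 + 4; sub 6 for 5: 6^2 + 4; = 40; G_1 = 40−1 = 39
step 1: 39 = 6^2 + 3; sub 7 for 6: 7^2 + 3; = 52; G_2 = 52−1 = 51
step 2: 51 = 7^2 + 2; sub 8 for 7: 8^2 + 2; = 66; G_3 = 66−1 = 65
step 3: 65 = 8^2 + 1; sub 9 for 8: 9^2 + 1; = 82; G_4 = 82−1 = 81
step 4: 81 = 9^2; sub 10 for 9: 10^2; = 100; G_5 = 100−1 = 99
step 5: 99 = 9·10 + 9; sub 11 for 10: 9·11 + 9; = 108; G_6 = 108−1 = 107

ω·9 + 9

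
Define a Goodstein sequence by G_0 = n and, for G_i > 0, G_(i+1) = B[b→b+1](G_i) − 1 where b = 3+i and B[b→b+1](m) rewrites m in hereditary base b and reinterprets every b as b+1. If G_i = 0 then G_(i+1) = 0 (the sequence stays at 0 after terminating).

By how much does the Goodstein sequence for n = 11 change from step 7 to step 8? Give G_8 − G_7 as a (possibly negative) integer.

base 3: 11 = 3^2 + 2; at 4: 4^2 + 2 = 18; next = 17
base 4: 17 = 4^2 + 1; at 5: 5^2 + 1 = 26; next = 25
base 5: 25 = 5^2; at 6: 6^2 = 36; next = 35
base 6: 35 = 5·6 + 5; at 7: 5·7 + 5 = 40; next = 39
base 7: 39 = 5·7 + 4; at 8: 5·8 + 4 = 44; next = 43
base 8: 43 = 5·8 + 3; at 9: 5·9 + 3 = 48; next = 47
base 9: 47 = 5·9 + 2; at 10: 5·10 + 2 = 52; next = 51
base 10: 51 = 5·10 + 1; at 11: 5·11 + 1 = 56; next = 55

4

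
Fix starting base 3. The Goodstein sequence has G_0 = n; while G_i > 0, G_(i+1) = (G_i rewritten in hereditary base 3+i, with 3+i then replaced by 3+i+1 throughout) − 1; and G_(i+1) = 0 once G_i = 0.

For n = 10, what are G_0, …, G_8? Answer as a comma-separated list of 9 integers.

G_0 = 10. HB_3(10) = 3^2 + 1. Bump = 17. G_1 = 16.
G_1 = 16. HB_4(16) = 4^2. Bump = 25. G_2 = 24.
G_2 = 24. HB_5(24) = 4·5 + 4. Bump = 28. G_3 = 27.
G_3 = 27. HB_6(27) = 4·6 + 3. Bump = 31. G_4 = 30.
G_4 = 30. HB_7(30) = 4·7 + 2. Bump = 34. G_5 = 33.
G_5 = 33. HB_8(33) = 4·8 + 1. Bump = 37. G_6 = 36.
G_6 = 36. HB_9(36) = 4·9. Bump = 40. G_7 = 39.
G_7 = 39. HB_10(39) = 3·10 + 9. Bump = 42. G_8 = 41.

10, 16, 24, 27, 30, 33, 36, 39, 41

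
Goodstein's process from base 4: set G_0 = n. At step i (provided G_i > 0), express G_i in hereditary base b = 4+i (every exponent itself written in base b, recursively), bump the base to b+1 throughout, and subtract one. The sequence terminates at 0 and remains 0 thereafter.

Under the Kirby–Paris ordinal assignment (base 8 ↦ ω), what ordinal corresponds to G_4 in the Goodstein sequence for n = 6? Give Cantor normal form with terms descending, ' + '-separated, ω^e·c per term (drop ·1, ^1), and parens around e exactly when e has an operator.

5

G_0 = 6. HB_4(6) = 4 + 2. Bump = 7. G_1 = 6.
G_1 = 6. HB_5(6) = 5 + 1. Bump = 7. G_2 = 6.
G_2 = 6. HB_6(6) = 6. Bump = 7. G_3 = 6.
G_3 = 6. HB_7(6) = 6. Bump = 6. G_4 = 5.
G_4 = 5. HB_8(5) = 5. Bump = 5. G_5 = 4.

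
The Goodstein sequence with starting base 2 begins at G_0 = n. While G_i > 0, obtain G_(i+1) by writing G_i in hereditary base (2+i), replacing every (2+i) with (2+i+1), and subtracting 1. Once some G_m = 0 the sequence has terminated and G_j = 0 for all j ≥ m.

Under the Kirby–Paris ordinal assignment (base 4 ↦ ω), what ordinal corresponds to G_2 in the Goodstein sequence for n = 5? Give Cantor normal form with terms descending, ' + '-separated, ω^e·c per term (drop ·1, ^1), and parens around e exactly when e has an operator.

step 0: 5 = 2^2 + 1; sub 3 for 2: 3^3 + 1; = 28; G_1 = 28−1 = 27
step 1: 27 = 3^3; sub 4 for 3: 4^4; = 256; G_2 = 256−1 = 255
step 2: 255 = 3·4^3 + 3·4^2 + 3·4 + 3; sub 5 for 4: 3·5^3 + 3·5^2 + 3·5 + 3; = 468; G_3 = 468−1 = 467

ω^3·3 + ω^2·3 + ω·3 + 3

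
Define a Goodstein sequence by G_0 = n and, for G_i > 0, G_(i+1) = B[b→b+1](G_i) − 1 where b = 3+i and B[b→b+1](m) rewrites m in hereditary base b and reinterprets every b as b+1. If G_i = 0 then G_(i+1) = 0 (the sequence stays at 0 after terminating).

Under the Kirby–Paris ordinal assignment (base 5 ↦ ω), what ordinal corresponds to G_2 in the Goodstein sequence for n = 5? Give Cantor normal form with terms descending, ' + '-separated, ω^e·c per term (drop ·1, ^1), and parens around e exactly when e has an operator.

ω

(0) 5|_3 = 3 + 2 ↦ 4 + 2|_4 = 6 ⇒ 5
(1) 5|_4 = 4 + 1 ↦ 5 + 1|_5 = 6 ⇒ 5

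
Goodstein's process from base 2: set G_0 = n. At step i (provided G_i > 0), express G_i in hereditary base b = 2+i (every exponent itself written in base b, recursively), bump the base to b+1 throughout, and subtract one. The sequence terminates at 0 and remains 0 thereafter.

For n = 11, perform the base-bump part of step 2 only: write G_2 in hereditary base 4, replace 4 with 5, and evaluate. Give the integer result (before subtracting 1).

G_0 = 11. HB_2(11) = 2^(2 + 1) + 2 + 1. Bump = 85. G_1 = 84.
G_1 = 84. HB_3(84) = 3^(3 + 1) + 3. Bump = 1028. G_2 = 1027.
G_2 = 1027. HB_4(1027) = 4^(4 + 1) + 3. Bump = 15628. G_3 = 15627.

15628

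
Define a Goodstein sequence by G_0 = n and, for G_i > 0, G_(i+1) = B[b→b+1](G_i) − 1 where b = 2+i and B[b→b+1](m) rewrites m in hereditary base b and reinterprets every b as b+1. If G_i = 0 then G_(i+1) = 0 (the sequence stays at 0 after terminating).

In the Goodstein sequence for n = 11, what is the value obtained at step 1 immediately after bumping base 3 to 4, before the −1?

1028

i=0: 11 = 2^(2 + 1) + 2 + 1 (b=2); 2→3: 3^(3 + 1) + 3 + 1 = 85; 85−1 = 84
i=1: 84 = 3^(3 + 1) + 3 (b=3); 3→4: 4^(4 + 1) + 4 = 1028; 1028−1 = 1027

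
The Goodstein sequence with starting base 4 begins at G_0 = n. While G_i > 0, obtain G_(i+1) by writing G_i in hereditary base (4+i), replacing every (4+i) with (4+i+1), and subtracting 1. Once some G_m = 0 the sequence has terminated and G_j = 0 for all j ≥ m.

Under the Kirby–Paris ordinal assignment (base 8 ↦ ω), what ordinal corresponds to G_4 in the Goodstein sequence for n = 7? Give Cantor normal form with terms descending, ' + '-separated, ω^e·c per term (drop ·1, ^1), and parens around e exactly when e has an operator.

base 4: 7 = 4 + 3; at 5: 5 + 3 = 8; next = 7
base 5: 7 = 5 + 2; at 6: 6 + 2 = 8; next = 7
base 6: 7 = 6 + 1; at 7: 7 + 1 = 8; next = 7
base 7: 7 = 7; at 8: 8 = 8; next = 7
base 8: 7 = 7; at 9: 7 = 7; next = 6

7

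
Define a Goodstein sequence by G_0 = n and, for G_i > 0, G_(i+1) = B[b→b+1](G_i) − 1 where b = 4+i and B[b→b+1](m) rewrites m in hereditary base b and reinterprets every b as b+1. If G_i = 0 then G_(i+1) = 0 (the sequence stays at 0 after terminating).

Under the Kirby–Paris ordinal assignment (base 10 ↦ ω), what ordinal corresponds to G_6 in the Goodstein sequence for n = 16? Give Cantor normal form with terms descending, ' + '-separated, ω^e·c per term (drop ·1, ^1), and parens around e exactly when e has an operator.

G_0 = 16. HB_4(16) = 4^2. Bump = 25. G_1 = 24.
G_1 = 24. HB_5(24) = 4·5 + 4. Bump = 28. G_2 = 27.
G_2 = 27. HB_6(27) = 4·6 + 3. Bump = 31. G_3 = 30.
G_3 = 30. HB_7(30) = 4·7 + 2. Bump = 34. G_4 = 33.
G_4 = 33. HB_8(33) = 4·8 + 1. Bump = 37. G_5 = 36.
G_5 = 36. HB_9(36) = 4·9. Bump = 40. G_6 = 39.

ω·3 + 9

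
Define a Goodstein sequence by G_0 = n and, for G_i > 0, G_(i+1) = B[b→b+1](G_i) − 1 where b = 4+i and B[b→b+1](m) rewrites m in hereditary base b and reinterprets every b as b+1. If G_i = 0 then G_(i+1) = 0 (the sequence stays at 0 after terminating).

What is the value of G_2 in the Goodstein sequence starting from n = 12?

15

base 4: 12 = 3·4; at 5: 3·5 = 15; next = 14
base 5: 14 = 2·5 + 4; at 6: 2·6 + 4 = 16; next = 15
base 6: 15 = 2·6 + 3; at 7: 2·7 + 3 = 17; next = 16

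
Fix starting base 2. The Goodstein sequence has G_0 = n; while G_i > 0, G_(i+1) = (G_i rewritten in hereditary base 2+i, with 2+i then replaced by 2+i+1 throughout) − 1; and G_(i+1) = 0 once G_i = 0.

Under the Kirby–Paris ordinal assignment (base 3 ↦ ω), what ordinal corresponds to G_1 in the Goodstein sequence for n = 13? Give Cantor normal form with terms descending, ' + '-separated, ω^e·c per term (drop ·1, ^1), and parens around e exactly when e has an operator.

[0] 13 ≡ 2^(2 + 1) + 2^2 + 1 (base 2). Lift 3: 109. −1: 108.
[1] 108 ≡ 3^(3 + 1) + 3^3 (base 3). Lift 4: 1280. −1: 1279.

ω^(ω + 1) + ω^ω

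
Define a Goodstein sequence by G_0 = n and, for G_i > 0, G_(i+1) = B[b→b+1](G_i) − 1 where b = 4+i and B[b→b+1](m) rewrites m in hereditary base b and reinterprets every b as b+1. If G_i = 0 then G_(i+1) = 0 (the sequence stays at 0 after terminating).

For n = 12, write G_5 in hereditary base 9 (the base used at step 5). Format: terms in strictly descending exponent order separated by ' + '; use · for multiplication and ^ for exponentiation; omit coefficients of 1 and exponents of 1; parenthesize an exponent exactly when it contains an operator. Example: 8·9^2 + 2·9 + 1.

base 4: 12 = 3·4; at 5: 3·5 = 15; next = 14
base 5: 14 = 2·5 + 4; at 6: 2·6 + 4 = 16; next = 15
base 6: 15 = 2·6 + 3; at 7: 2·7 + 3 = 17; next = 16
base 7: 16 = 2·7 + 2; at 8: 2·8 + 2 = 18; next = 17
base 8: 17 = 2·8 + 1; at 9: 2·9 + 1 = 19; next = 18
base 9: 18 = 2·9; at 10: 2·10 = 20; next = 19

2·9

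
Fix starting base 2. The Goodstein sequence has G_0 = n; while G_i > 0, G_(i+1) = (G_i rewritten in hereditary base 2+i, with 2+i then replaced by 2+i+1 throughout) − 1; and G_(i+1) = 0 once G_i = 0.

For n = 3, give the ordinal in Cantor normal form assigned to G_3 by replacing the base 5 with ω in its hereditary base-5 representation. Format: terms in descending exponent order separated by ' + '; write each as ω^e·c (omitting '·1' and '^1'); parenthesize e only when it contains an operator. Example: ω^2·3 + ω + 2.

2

[0] 3 ≡ 2 + 1 (base 2). Lift 3: 4. −1: 3.
[1] 3 ≡ 3 (base 3). Lift 4: 4. −1: 3.
[2] 3 ≡ 3 (base 4). Lift 5: 3. −1: 2.
[3] 2 ≡ 2 (base 5). Lift 6: 2. −1: 1.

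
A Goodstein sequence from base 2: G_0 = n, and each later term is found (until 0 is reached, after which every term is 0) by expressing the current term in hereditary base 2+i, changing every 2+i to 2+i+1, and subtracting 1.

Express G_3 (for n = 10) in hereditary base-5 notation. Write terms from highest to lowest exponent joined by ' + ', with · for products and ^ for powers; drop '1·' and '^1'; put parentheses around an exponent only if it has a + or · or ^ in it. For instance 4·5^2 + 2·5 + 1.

i=0: 10 = 2^(2 + 1) + 2 (b=2); 2→3: 3^(3 + 1) + 3 = 84; 84−1 = 83
i=1: 83 = 3^(3 + 1) + 2 (b=3); 3→4: 4^(4 + 1) + 2 = 1026; 1026−1 = 1025
i=2: 1025 = 4^(4 + 1) + 1 (b=4); 4→5: 5^(5 + 1) + 1 = 15626; 15626−1 = 15625
i=3: 15625 = 5^(5 + 1) (b=5); 5→6: 6^(6 + 1) = 279936; 279936−1 = 279935

5^(5 + 1)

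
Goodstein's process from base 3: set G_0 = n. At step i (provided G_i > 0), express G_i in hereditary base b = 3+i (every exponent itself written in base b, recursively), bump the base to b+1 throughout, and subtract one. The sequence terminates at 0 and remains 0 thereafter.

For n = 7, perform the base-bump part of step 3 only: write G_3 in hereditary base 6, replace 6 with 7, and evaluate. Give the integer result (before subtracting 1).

i=0: 7 = 2·3 + 1 (b=3); 3→4: 2·4 + 1 = 9; 9−1 = 8
i=1: 8 = 2·4 (b=4); 4→5: 2·5 = 10; 10−1 = 9
i=2: 9 = 5 + 4 (b=5); 5→6: 6 + 4 = 10; 10−1 = 9

10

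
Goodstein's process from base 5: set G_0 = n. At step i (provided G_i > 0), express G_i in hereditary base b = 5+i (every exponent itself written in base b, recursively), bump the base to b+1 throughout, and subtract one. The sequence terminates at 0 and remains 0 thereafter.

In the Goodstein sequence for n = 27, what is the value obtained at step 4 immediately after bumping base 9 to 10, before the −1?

76

27 —HB5→ 5^2 + 2 —bump→ 6^2 + 2 = 38 —(−1)→ 37
37 —HB6→ 6^2 + 1 —bump→ 7^2 + 1 = 50 —(−1)→ 49
49 —HB7→ 7^2 —bump→ 8^2 = 64 —(−1)→ 63
63 —HB8→ 7·8 + 7 —bump→ 7·9 + 7 = 70 —(−1)→ 69
69 —HB9→ 7·9 + 6 —bump→ 7·10 + 6 = 76 —(−1)→ 75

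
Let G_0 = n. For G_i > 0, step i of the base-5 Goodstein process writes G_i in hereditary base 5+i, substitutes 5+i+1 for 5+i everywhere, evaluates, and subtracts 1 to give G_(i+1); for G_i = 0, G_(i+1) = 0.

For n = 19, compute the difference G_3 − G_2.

2

i=0: 19 = 3·5 + 4 (b=5); 5→6: 3·6 + 4 = 22; 22−1 = 21
i=1: 21 = 3·6 + 3 (b=6); 6→7: 3·7 + 3 = 24; 24−1 = 23
i=2: 23 = 3·7 + 2 (b=7); 7→8: 3·8 + 2 = 26; 26−1 = 25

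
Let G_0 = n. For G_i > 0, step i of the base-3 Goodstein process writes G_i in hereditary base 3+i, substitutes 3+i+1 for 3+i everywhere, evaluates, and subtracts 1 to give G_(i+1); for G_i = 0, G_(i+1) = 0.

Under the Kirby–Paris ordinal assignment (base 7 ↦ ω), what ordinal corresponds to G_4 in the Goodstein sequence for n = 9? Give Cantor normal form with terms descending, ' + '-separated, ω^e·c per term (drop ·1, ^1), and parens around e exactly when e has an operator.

ω·3

G_0 = 9. HB_3(9) = 3^2. Bump = 16. G_1 = 15.
G_1 = 15. HB_4(15) = 3·4 + 3. Bump = 18. G_2 = 17.
G_2 = 17. HB_5(17) = 3·5 + 2. Bump = 20. G_3 = 19.
G_3 = 19. HB_6(19) = 3·6 + 1. Bump = 22. G_4 = 21.
G_4 = 21. HB_7(21) = 3·7. Bump = 24. G_5 = 23.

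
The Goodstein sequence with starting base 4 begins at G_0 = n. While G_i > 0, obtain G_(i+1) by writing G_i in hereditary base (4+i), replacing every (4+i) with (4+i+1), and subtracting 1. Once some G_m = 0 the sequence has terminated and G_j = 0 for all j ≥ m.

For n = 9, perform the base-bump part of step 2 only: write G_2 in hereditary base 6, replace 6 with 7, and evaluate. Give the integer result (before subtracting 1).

12

(0) 9|_4 = 2·4 + 1 ↦ 2·5 + 1|_5 = 11 ⇒ 10
(1) 10|_5 = 2·5 ↦ 2·6|_6 = 12 ⇒ 11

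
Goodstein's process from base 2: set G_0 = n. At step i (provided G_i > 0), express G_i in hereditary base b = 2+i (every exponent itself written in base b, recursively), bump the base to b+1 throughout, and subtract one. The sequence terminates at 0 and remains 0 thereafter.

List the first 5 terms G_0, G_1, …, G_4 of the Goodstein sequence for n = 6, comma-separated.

(0) 6|_2 = 2^2 + 2 ↦ 3^3 + 3|_3 = 30 ⇒ 29
(1) 29|_3 = 3^3 + 2 ↦ 4^4 + 2|_4 = 258 ⇒ 257
(2) 257|_4 = 4^4 + 1 ↦ 5^5 + 1|_5 = 3126 ⇒ 3125
(3) 3125|_5 = 5^5 ↦ 6^6|_6 = 46656 ⇒ 46655

6, 29, 257, 3125, 46655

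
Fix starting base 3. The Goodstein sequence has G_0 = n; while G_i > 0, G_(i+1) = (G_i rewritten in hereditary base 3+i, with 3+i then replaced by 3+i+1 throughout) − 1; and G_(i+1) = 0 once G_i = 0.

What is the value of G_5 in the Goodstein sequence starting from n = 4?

1

G_0=4  [base 3] 3 + 1  →[3↦4]→  4 + 1 = 5  −1 ⇒ G_1=4
G_1=4  [base 4] 4  →[4↦5]→  5 = 5  −1 ⇒ G_2=4
G_2=4  [base 5] 4  →[5↦6]→  4 = 4  −1 ⇒ G_3=3
G_3=3  [base 6] 3  →[6↦7]→  3 = 3  −1 ⇒ G_4=2
G_4=2  [base 7] 2  →[7↦8]→  2 = 2  −1 ⇒ G_5=1
G_5=1  [base 8] 1  →[8↦9]→  1 = 1  −1 ⇒ G_6=0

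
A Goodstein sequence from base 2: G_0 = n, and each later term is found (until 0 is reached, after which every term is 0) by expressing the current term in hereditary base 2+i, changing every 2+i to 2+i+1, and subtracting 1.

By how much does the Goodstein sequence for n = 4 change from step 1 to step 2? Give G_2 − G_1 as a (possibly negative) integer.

[0] 4 ≡ 2^2 (base 2). Lift 3: 27. −1: 26.
[1] 26 ≡ 2·3^2 + 2·3 + 2 (base 3). Lift 4: 42. −1: 41.

15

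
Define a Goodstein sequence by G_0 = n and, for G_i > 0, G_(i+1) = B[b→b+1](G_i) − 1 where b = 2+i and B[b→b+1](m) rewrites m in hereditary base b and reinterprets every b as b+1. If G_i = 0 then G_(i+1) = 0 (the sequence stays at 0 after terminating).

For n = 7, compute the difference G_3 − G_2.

base 2: 7 = 2^2 + 2 + 1; at 3: 3^3 + 3 + 1 = 31; next = 30
base 3: 30 = 3^3 + 3; at 4: 4^4 + 4 = 260; next = 259
base 4: 259 = 4^4 + 3; at 5: 5^5 + 3 = 3128; next = 3127

2868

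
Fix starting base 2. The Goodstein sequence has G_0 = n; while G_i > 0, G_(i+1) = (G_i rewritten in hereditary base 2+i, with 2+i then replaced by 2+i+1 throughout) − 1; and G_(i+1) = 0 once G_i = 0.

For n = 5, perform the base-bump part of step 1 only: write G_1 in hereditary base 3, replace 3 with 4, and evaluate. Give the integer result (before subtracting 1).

step 0: 5 = 2^2 + 1; sub 3 for 2: 3^3 + 1; = 28; G_1 = 28−1 = 27
step 1: 27 = 3^3; sub 4 for 3: 4^4; = 256; G_2 = 256−1 = 255

256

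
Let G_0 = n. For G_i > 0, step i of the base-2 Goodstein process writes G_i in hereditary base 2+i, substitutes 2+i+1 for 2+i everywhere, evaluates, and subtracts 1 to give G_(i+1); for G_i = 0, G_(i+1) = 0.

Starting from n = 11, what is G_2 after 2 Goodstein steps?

1027

11 —HB2→ 2^(2 + 1) + 2 + 1 —bump→ 3^(3 + 1) + 3 + 1 = 85 —(−1)→ 84
84 —HB3→ 3^(3 + 1) + 3 —bump→ 4^(4 + 1) + 4 = 1028 —(−1)→ 1027
1027 —HB4→ 4^(4 + 1) + 3 —bump→ 5^(5 + 1) + 3 = 15628 —(−1)→ 15627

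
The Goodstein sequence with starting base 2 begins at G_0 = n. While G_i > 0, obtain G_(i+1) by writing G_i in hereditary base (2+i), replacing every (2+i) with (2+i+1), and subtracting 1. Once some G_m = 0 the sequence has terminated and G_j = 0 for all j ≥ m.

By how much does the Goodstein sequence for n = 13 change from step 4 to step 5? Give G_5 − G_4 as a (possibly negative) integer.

5485287

base 2: 13 = 2^(2 + 1) + 2^2 + 1; at 3: 3^(3 + 1) + 3^3 + 1 = 109; next = 108
base 3: 108 = 3^(3 + 1) + 3^3; at 4: 4^(4 + 1) + 4^4 = 1280; next = 1279
base 4: 1279 = 4^(4 + 1) + 3·4^3 + 3·4^2 + 3·4 + 3; at 5: 5^(5 + 1) + 3·5^3 + 3·5^2 + 3·5 + 3 = 16093; next = 16092
base 5: 16092 = 5^(5 + 1) + 3·5^3 + 3·5^2 + 3·5 + 2; at 6: 6^(6 + 1) + 3·6^3 + 3·6^2 + 3·6 + 2 = 280712; next = 280711
base 6: 280711 = 6^(6 + 1) + 3·6^3 + 3·6^2 + 3·6 + 1; at 7: 7^(7 + 1) + 3·7^3 + 3·7^2 + 3·7 + 1 = 5765999; next = 5765998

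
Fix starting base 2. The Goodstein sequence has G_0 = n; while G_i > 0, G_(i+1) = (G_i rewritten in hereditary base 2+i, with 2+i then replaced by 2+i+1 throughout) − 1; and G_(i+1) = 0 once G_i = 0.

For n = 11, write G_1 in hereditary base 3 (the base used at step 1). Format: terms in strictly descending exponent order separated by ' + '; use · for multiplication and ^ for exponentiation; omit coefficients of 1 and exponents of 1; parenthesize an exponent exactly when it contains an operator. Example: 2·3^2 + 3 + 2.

G_0 = 11. HB_2(11) = 2^(2 + 1) + 2 + 1. Bump = 85. G_1 = 84.
G_1 = 84. HB_3(84) = 3^(3 + 1) + 3. Bump = 1028. G_2 = 1027.

3^(3 + 1) + 3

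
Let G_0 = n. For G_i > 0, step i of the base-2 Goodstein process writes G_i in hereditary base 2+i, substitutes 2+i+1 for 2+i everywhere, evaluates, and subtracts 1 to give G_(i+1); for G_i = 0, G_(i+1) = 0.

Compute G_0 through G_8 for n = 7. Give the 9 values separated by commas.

7 —HB2→ 2^2 + 2 + 1 —bump→ 3^3 + 3 + 1 = 31 —(−1)→ 30
30 —HB3→ 3^3 + 3 —bump→ 4^4 + 4 = 260 —(−1)→ 259
259 —HB4→ 4^4 + 3 —bump→ 5^5 + 3 = 3128 —(−1)→ 3127
3127 —HB5→ 5^5 + 2 —bump→ 6^6 + 2 = 46658 —(−1)→ 46657
46657 —HB6→ 6^6 + 1 —bump→ 7^7 + 1 = 823544 —(−1)→ 823543
823543 —HB7→ 7^7 —bump→ 8^8 = 16777216 —(−1)→ 16777215
16777215 —HB8→ 7·8^7 + 7·8^6 + 7·8^5 + 7·8^4 + 7·8^3 + 7·8^2 + 7·8 + 7 —bump→ 7·9^7 + 7·9^6 + 7·9^5 + 7·9^4 + 7·9^3 + 7·9^2 + 7·9 + 7 = 37665880 —(−1)→ 37665879
37665879 —HB9→ 7·9^7 + 7·9^6 + 7·9^5 + 7·9^4 + 7·9^3 + 7·9^2 + 7·9 + 6 —bump→ 7·10^7 + 7·10^6 + 7·10^5 + 7·10^4 + 7·10^3 + 7·10^2 + 7·10 + 6 = 77777776 —(−1)→ 77777775

7, 30, 259, 3127, 46657, 823543, 16777215, 37665879, 77777775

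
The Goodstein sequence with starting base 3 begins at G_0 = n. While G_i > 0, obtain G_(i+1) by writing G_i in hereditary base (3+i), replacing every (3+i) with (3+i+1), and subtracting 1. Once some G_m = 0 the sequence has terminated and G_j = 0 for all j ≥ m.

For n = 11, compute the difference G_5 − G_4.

4

(0) 11|_3 = 3^2 + 2 ↦ 4^2 + 2|_4 = 18 ⇒ 17
(1) 17|_4 = 4^2 + 1 ↦ 5^2 + 1|_5 = 26 ⇒ 25
(2) 25|_5 = 5^2 ↦ 6^2|_6 = 36 ⇒ 35
(3) 35|_6 = 5·6 + 5 ↦ 5·7 + 5|_7 = 40 ⇒ 39
(4) 39|_7 = 5·7 + 4 ↦ 5·8 + 4|_8 = 44 ⇒ 43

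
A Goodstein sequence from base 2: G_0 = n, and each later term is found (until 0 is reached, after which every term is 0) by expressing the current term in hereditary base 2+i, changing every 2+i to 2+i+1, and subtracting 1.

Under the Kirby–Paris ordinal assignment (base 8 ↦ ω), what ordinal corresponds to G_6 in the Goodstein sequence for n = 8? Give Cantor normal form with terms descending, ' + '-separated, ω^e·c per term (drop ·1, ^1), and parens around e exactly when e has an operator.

ω^ω·2 + ω^2·2 + ω + 3

i=0: 8 = 2^(2 + 1) (b=2); 2→3: 3^(3 + 1) = 81; 81−1 = 80
i=1: 80 = 2·3^3 + 2·3^2 + 2·3 + 2 (b=3); 3→4: 2·4^4 + 2·4^2 + 2·4 + 2 = 554; 554−1 = 553
i=2: 553 = 2·4^4 + 2·4^2 + 2·4 + 1 (b=4); 4→5: 2·5^5 + 2·5^2 + 2·5 + 1 = 6311; 6311−1 = 6310
i=3: 6310 = 2·5^5 + 2·5^2 + 2·5 (b=5); 5→6: 2·6^6 + 2·6^2 + 2·6 = 93396; 93396−1 = 93395
i=4: 93395 = 2·6^6 + 2·6^2 + 6 + 5 (b=6); 6→7: 2·7^7 + 2·7^2 + 7 + 5 = 1647196; 1647196−1 = 1647195
i=5: 1647195 = 2·7^7 + 2·7^2 + 7 + 4 (b=7); 7→8: 2·8^8 + 2·8^2 + 8 + 4 = 33554572; 33554572−1 = 33554571
i=6: 33554571 = 2·8^8 + 2·8^2 + 8 + 3 (b=8); 8→9: 2·9^9 + 2·9^2 + 9 + 3 = 774841152; 774841152−1 = 774841151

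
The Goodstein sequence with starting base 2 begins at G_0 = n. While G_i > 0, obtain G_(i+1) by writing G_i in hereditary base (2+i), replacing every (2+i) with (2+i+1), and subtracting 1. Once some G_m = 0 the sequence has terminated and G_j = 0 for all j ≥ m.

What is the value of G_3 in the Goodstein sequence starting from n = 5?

467

G_0=5  [base 2] 2^2 + 1  →[2↦3]→  3^3 + 1 = 28  −1 ⇒ G_1=27
G_1=27  [base 3] 3^3  →[3↦4]→  4^4 = 256  −1 ⇒ G_2=255
G_2=255  [base 4] 3·4^3 + 3·4^2 + 3·4 + 3  →[4↦5]→  3·5^3 + 3·5^2 + 3·5 + 3 = 468  −1 ⇒ G_3=467
G_3=467  [base 5] 3·5^3 + 3·5^2 + 3·5 + 2  →[5↦6]→  3·6^3 + 3·6^2 + 3·6 + 2 = 776  −1 ⇒ G_4=775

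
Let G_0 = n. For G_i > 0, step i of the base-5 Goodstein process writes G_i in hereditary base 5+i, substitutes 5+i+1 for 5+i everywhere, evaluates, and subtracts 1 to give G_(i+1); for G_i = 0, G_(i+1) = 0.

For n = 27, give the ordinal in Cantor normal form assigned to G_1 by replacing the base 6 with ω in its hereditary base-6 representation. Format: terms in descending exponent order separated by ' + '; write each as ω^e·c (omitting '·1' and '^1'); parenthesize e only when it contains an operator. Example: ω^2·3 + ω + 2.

[0] 27 ≡ 5^2 + 2 (base 5). Lift 6: 38. −1: 37.
[1] 37 ≡ 6^2 + 1 (base 6). Lift 7: 50. −1: 49.

ω^2 + 1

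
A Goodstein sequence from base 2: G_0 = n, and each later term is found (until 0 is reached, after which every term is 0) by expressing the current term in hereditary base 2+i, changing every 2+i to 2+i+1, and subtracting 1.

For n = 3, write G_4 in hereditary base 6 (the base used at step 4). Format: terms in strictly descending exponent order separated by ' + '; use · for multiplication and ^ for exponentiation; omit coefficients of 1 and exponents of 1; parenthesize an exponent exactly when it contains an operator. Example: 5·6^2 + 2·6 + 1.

[0] 3 ≡ 2 + 1 (base 2). Lift 3: 4. −1: 3.
[1] 3 ≡ 3 (base 3). Lift 4: 4. −1: 3.
[2] 3 ≡ 3 (base 4). Lift 5: 3. −1: 2.
[3] 2 ≡ 2 (base 5). Lift 6: 2. −1: 1.
[4] 1 ≡ 1 (base 6). Lift 7: 1. −1: 0.

1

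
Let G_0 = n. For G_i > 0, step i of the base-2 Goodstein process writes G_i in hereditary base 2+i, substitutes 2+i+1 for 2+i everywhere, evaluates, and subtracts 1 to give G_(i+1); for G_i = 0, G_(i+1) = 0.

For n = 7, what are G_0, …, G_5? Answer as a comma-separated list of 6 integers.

7 —HB2→ 2^2 + 2 + 1 —bump→ 3^3 + 3 + 1 = 31 —(−1)→ 30
30 —HB3→ 3^3 + 3 —bump→ 4^4 + 4 = 260 —(−1)→ 259
259 —HB4→ 4^4 + 3 —bump→ 5^5 + 3 = 3128 —(−1)→ 3127
3127 —HB5→ 5^5 + 2 —bump→ 6^6 + 2 = 46658 —(−1)→ 46657
46657 —HB6→ 6^6 + 1 —bump→ 7^7 + 1 = 823544 —(−1)→ 823543

7, 30, 259, 3127, 46657, 823543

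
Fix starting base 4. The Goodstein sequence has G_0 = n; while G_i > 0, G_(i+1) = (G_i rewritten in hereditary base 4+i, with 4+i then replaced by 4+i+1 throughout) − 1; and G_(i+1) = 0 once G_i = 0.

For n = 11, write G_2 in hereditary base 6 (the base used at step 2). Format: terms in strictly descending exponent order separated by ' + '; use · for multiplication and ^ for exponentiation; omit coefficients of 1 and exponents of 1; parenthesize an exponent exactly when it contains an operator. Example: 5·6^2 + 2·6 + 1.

2·6 + 1

[0] 11 ≡ 2·4 + 3 (base 4). Lift 5: 13. −1: 12.
[1] 12 ≡ 2·5 + 2 (base 5). Lift 6: 14. −1: 13.
[2] 13 ≡ 2·6 + 1 (base 6). Lift 7: 15. −1: 14.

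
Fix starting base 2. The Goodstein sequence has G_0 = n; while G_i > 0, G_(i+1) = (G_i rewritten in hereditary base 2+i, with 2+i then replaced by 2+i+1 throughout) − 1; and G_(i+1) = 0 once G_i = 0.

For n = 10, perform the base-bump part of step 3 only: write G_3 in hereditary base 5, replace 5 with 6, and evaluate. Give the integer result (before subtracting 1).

279936

step 0: 10 = 2^(2 + 1) + 2; sub 3 for 2: 3^(3 + 1) + 3; = 84; G_1 = 84−1 = 83
step 1: 83 = 3^(3 + 1) + 2; sub 4 for 3: 4^(4 + 1) + 2; = 1026; G_2 = 1026−1 = 1025
step 2: 1025 = 4^(4 + 1) + 1; sub 5 for 4: 5^(5 + 1) + 1; = 15626; G_3 = 15626−1 = 15625
step 3: 15625 = 5^(5 + 1); sub 6 for 5: 6^(6 + 1); = 279936; G_4 = 279936−1 = 279935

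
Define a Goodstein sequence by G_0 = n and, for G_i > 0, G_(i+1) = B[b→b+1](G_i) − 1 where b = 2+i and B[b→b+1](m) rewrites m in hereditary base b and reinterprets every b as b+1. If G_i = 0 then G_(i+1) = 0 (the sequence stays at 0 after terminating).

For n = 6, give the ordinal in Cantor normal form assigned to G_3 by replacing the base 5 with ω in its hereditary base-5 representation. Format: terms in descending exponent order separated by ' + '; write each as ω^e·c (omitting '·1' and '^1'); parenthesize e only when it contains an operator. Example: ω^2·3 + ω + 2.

G_0 = 6. HB_2(6) = 2^2 + 2. Bump = 30. G_1 = 29.
G_1 = 29. HB_3(29) = 3^3 + 2. Bump = 258. G_2 = 257.
G_2 = 257. HB_4(257) = 4^4 + 1. Bump = 3126. G_3 = 3125.
G_3 = 3125. HB_5(3125) = 5^5. Bump = 46656. G_4 = 46655.

ω^ω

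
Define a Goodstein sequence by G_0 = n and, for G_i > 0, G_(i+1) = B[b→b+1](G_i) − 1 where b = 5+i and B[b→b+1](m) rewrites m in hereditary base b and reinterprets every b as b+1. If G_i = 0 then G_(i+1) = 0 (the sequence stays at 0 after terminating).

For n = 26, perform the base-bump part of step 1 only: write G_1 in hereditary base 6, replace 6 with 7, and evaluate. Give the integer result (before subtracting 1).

G_0=26  [base 5] 5^2 + 1  →[5↦6]→  6^2 + 1 = 37  −1 ⇒ G_1=36
G_1=36  [base 6] 6^2  →[6↦7]→  7^2 = 49  −1 ⇒ G_2=48

49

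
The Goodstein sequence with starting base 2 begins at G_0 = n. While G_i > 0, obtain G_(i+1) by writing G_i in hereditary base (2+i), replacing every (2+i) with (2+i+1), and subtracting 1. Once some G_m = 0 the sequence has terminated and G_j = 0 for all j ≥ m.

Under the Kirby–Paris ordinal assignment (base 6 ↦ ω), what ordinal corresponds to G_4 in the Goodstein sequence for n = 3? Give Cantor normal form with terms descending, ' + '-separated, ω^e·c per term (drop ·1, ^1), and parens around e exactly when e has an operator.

1

[0] 3 ≡ 2 + 1 (base 2). Lift 3: 4. −1: 3.
[1] 3 ≡ 3 (base 3). Lift 4: 4. −1: 3.
[2] 3 ≡ 3 (base 4). Lift 5: 3. −1: 2.
[3] 2 ≡ 2 (base 5). Lift 6: 2. −1: 1.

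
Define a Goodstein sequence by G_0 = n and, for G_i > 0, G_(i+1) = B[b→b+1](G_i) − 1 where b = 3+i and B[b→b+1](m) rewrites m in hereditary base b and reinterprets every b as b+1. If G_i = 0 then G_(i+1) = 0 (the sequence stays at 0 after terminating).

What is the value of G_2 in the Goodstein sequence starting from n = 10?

24

[0] 10 ≡ 3^2 + 1 (base 3). Lift 4: 17. −1: 16.
[1] 16 ≡ 4^2 (base 4). Lift 5: 25. −1: 24.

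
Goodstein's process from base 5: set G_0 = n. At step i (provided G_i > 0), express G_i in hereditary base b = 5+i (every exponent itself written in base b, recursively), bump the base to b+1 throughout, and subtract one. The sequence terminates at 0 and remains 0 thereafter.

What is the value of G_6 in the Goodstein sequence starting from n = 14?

(0) 14|_5 = 2·5 + 4 ↦ 2·6 + 4|_6 = 16 ⇒ 15
(1) 15|_6 = 2·6 + 3 ↦ 2·7 + 3|_7 = 17 ⇒ 16
(2) 16|_7 = 2·7 + 2 ↦ 2·8 + 2|_8 = 18 ⇒ 17
(3) 17|_8 = 2·8 + 1 ↦ 2·9 + 1|_9 = 19 ⇒ 18
(4) 18|_9 = 2·9 ↦ 2·10|_10 = 20 ⇒ 19
(5) 19|_10 = 10 + 9 ↦ 11 + 9|_11 = 20 ⇒ 19

19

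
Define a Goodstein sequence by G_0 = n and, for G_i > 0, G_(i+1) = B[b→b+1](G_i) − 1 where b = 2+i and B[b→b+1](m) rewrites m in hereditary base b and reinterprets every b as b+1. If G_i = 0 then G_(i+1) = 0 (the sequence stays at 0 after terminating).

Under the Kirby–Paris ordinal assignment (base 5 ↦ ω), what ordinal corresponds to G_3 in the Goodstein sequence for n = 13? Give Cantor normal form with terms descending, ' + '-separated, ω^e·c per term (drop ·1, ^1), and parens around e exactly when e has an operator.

ω^(ω + 1) + ω^3·3 + ω^2·3 + ω·3 + 2

(0) 13|_2 = 2^(2 + 1) + 2^2 + 1 ↦ 3^(3 + 1) + 3^3 + 1|_3 = 109 ⇒ 108
(1) 108|_3 = 3^(3 + 1) + 3^3 ↦ 4^(4 + 1) + 4^4|_4 = 1280 ⇒ 1279
(2) 1279|_4 = 4^(4 + 1) + 3·4^3 + 3·4^2 + 3·4 + 3 ↦ 5^(5 + 1) + 3·5^3 + 3·5^2 + 3·5 + 3|_5 = 16093 ⇒ 16092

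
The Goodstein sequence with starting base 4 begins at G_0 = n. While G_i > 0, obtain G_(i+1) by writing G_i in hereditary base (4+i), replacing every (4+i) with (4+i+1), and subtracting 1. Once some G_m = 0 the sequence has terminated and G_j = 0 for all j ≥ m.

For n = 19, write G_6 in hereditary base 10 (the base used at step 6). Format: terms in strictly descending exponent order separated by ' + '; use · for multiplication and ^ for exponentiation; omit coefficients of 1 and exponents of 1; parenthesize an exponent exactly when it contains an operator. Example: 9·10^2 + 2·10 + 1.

G_0 = 19. HB_4(19) = 4^2 + 3. Bump = 28. G_1 = 27.
G_1 = 27. HB_5(27) = 5^2 + 2. Bump = 38. G_2 = 37.
G_2 = 37. HB_6(37) = 6^2 + 1. Bump = 50. G_3 = 49.
G_3 = 49. HB_7(49) = 7^2. Bump = 64. G_4 = 63.
G_4 = 63. HB_8(63) = 7·8 + 7. Bump = 70. G_5 = 69.
G_5 = 69. HB_9(69) = 7·9 + 6. Bump = 76. G_6 = 75.
G_6 = 75. HB_10(75) = 7·10 + 5. Bump = 82. G_7 = 81.

7·10 + 5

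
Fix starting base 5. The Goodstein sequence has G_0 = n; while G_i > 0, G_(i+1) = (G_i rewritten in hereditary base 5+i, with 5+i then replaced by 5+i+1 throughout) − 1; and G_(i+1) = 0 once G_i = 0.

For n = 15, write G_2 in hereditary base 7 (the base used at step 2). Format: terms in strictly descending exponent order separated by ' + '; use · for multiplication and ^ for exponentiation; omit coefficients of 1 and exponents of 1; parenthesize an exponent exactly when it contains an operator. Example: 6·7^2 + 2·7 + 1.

2·7 + 4

i=0: 15 = 3·5 (b=5); 5→6: 3·6 = 18; 18−1 = 17
i=1: 17 = 2·6 + 5 (b=6); 6→7: 2·7 + 5 = 19; 19−1 = 18
i=2: 18 = 2·7 + 4 (b=7); 7→8: 2·8 + 4 = 20; 20−1 = 19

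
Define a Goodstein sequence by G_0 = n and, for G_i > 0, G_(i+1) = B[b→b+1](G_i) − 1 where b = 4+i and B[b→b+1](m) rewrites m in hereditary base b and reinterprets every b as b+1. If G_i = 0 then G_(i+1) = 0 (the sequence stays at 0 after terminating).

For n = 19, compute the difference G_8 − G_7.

6

base 4: 19 = 4^2 + 3; at 5: 5^2 + 3 = 28; next = 27
base 5: 27 = 5^2 + 2; at 6: 6^2 + 2 = 38; next = 37
base 6: 37 = 6^2 + 1; at 7: 7^2 + 1 = 50; next = 49
base 7: 49 = 7^2; at 8: 8^2 = 64; next = 63
base 8: 63 = 7·8 + 7; at 9: 7·9 + 7 = 70; next = 69
base 9: 69 = 7·9 + 6; at 10: 7·10 + 6 = 76; next = 75
base 10: 75 = 7·10 + 5; at 11: 7·11 + 5 = 82; next = 81
base 11: 81 = 7·11 + 4; at 12: 7·12 + 4 = 88; next = 87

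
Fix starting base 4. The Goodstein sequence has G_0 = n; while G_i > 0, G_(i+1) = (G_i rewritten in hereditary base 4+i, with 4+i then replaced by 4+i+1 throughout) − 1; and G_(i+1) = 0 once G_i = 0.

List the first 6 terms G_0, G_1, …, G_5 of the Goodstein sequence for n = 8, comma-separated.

step 0: 8 = 2·4; sub 5 for 4: 2·5; = 10; G_1 = 10−1 = 9
step 1: 9 = 5 + 4; sub 6 for 5: 6 + 4; = 10; G_2 = 10−1 = 9
step 2: 9 = 6 + 3; sub 7 for 6: 7 + 3; = 10; G_3 = 10−1 = 9
step 3: 9 = 7 + 2; sub 8 for 7: 8 + 2; = 10; G_4 = 10−1 = 9
step 4: 9 = 8 + 1; sub 9 for 8: 9 + 1; = 10; G_5 = 10−1 = 9

8, 9, 9, 9, 9, 9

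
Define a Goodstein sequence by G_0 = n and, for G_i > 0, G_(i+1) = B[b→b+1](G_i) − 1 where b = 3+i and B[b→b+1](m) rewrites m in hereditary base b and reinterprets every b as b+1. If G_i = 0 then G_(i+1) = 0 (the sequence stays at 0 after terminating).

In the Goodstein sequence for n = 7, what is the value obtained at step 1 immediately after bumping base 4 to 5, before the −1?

i=0: 7 = 2·3 + 1 (b=3); 3→4: 2·4 + 1 = 9; 9−1 = 8
i=1: 8 = 2·4 (b=4); 4→5: 2·5 = 10; 10−1 = 9

10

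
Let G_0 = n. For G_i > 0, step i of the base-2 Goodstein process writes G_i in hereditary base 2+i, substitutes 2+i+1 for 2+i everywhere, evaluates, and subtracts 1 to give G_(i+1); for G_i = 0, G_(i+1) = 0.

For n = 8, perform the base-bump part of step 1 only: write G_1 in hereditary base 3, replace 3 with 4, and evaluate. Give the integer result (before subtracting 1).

554

[0] 8 ≡ 2^(2 + 1) (base 2). Lift 3: 81. −1: 80.
[1] 80 ≡ 2·3^3 + 2·3^2 + 2·3 + 2 (base 3). Lift 4: 554. −1: 553.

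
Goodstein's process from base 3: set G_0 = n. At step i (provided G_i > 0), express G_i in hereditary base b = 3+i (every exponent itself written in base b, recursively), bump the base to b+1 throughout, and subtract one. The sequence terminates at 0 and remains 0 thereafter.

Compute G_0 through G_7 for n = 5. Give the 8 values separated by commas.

5, 5, 5, 5, 4, 3, 2, 1

[0] 5 ≡ 3 + 2 (base 3). Lift 4: 6. −1: 5.
[1] 5 ≡ 4 + 1 (base 4). Lift 5: 6. −1: 5.
[2] 5 ≡ 5 (base 5). Lift 6: 6. −1: 5.
[3] 5 ≡ 5 (base 6). Lift 7: 5. −1: 4.
[4] 4 ≡ 4 (base 7). Lift 8: 4. −1: 3.
[5] 3 ≡ 3 (base 8). Lift 9: 3. −1: 2.
[6] 2 ≡ 2 (base 9). Lift 10: 2. −1: 1.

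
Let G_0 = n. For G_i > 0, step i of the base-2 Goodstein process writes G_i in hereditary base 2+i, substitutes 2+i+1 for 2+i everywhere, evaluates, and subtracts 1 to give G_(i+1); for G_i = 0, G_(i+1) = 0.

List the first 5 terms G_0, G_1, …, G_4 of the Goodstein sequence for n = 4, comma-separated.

i=0: 4 = 2^2 (b=2); 2→3: 3^3 = 27; 27−1 = 26
i=1: 26 = 2·3^2 + 2·3 + 2 (b=3); 3→4: 2·4^2 + 2·4 + 2 = 42; 42−1 = 41
i=2: 41 = 2·4^2 + 2·4 + 1 (b=4); 4→5: 2·5^2 + 2·5 + 1 = 61; 61−1 = 60
i=3: 60 = 2·5^2 + 2·5 (b=5); 5→6: 2·6^2 + 2·6 = 84; 84−1 = 83

4, 26, 41, 60, 83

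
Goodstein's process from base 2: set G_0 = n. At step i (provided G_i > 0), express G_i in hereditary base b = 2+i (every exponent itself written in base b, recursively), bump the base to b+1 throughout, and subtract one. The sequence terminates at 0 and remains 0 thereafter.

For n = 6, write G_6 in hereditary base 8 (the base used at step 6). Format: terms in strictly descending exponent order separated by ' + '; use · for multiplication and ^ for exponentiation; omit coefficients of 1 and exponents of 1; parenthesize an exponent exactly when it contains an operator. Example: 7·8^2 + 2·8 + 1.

5·8^5 + 5·8^4 + 5·8^3 + 5·8^2 + 5·8 + 3

step 0: 6 = 2^2 + 2; sub 3 for 2: 3^3 + 3; = 30; G_1 = 30−1 = 29
step 1: 29 = 3^3 + 2; sub 4 for 3: 4^4 + 2; = 258; G_2 = 258−1 = 257
step 2: 257 = 4^4 + 1; sub 5 for 4: 5^5 + 1; = 3126; G_3 = 3126−1 = 3125
step 3: 3125 = 5^5; sub 6 for 5: 6^6; = 46656; G_4 = 46656−1 = 46655
step 4: 46655 = 5·6^5 + 5·6^4 + 5·6^3 + 5·6^2 + 5·6 + 5; sub 7 for 6: 5·7^5 + 5·7^4 + 5·7^3 + 5·7^2 + 5·7 + 5; = 98040; G_5 = 98040−1 = 98039
step 5: 98039 = 5·7^5 + 5·7^4 + 5·7^3 + 5·7^2 + 5·7 + 4; sub 8 for 7: 5·8^5 + 5·8^4 + 5·8^3 + 5·8^2 + 5·8 + 4; = 187244; G_6 = 187244−1 = 187243
step 6: 187243 = 5·8^5 + 5·8^4 + 5·8^3 + 5·8^2 + 5·8 + 3; sub 9 for 8: 5·9^5 + 5·9^4 + 5·9^3 + 5·9^2 + 5·9 + 3; = 332148; G_7 = 332148−1 = 332147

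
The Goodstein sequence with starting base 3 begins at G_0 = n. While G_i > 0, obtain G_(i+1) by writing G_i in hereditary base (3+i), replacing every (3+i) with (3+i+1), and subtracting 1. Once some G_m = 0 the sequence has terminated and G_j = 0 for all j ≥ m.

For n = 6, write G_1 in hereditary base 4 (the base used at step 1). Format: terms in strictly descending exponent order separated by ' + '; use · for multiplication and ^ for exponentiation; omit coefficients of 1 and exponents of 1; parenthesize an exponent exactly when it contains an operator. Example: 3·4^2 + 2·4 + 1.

[0] 6 ≡ 2·3 (base 3). Lift 4: 8. −1: 7.
[1] 7 ≡ 4 + 3 (base 4). Lift 5: 8. −1: 7.

4 + 3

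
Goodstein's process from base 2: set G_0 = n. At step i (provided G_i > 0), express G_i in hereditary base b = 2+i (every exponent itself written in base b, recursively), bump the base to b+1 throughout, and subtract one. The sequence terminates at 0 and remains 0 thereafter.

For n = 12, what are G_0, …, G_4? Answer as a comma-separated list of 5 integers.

12 —HB2→ 2^(2 + 1) + 2^2 —bump→ 3^(3 + 1) + 3^3 = 108 —(−1)→ 107
107 —HB3→ 3^(3 + 1) + 2·3^2 + 2·3 + 2 —bump→ 4^(4 + 1) + 2·4^2 + 2·4 + 2 = 1066 —(−1)→ 1065
1065 —HB4→ 4^(4 + 1) + 2·4^2 + 2·4 + 1 —bump→ 5^(5 + 1) + 2·5^2 + 2·5 + 1 = 15686 —(−1)→ 15685
15685 —HB5→ 5^(5 + 1) + 2·5^2 + 2·5 —bump→ 6^(6 + 1) + 2·6^2 + 2·6 = 280020 —(−1)→ 280019

12, 107, 1065, 15685, 280019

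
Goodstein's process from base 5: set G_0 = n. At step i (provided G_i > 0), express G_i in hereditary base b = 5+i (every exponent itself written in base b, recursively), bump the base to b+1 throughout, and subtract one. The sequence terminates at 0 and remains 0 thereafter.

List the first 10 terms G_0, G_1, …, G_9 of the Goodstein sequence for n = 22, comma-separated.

G_0 = 22. HB_5(22) = 4·5 + 2. Bump = 26. G_1 = 25.
G_1 = 25. HB_6(25) = 4·6 + 1. Bump = 29. G_2 = 28.
G_2 = 28. HB_7(28) = 4·7. Bump = 32. G_3 = 31.
G_3 = 31. HB_8(31) = 3·8 + 7. Bump = 34. G_4 = 33.
G_4 = 33. HB_9(33) = 3·9 + 6. Bump = 36. G_5 = 35.
G_5 = 35. HB_10(35) = 3·10 + 5. Bump = 38. G_6 = 37.
G_6 = 37. HB_11(37) = 3·11 + 4. Bump = 40. G_7 = 39.
G_7 = 39. HB_12(39) = 3·12 + 3. Bump = 42. G_8 = 41.
G_8 = 41. HB_13(41) = 3·13 + 2. Bump = 44. G_9 = 43.

22, 25, 28, 31, 33, 35, 37, 39, 41, 43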